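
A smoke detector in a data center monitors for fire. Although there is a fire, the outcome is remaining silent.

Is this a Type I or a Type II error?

The null hypothesis here is that there is no fire.
'Remaining silent' corresponds to failing to reject H₀.
H₀ was not rejected but H₀ is false — a Type II error (false negative).

Type II error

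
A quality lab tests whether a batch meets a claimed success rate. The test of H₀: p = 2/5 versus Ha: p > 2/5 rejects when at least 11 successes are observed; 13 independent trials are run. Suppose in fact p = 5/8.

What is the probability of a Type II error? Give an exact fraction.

252368141319/274877906944

Under the alternative p = 5/8, X ~ Binomial(13, 5/8); β is the probability the test does not reject, P(X < 11).
Summing C(13,j)·(5/8)^j·(3/8)^{13-j} for j = 0..10 gives 252368141319/274877906944.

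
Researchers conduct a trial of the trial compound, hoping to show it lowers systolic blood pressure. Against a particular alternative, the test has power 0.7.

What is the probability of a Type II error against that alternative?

Power = 1 − β, so β = 1 − 0.7 = 0.3.

0.3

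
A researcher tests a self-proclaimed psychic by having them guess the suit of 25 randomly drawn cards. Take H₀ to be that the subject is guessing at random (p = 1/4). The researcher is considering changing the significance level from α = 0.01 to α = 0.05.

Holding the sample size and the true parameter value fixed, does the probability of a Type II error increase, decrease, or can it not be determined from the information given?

It decreases.

Relaxing α lowers the evidence threshold; under Ha, outcomes that previously fell short now trigger rejection.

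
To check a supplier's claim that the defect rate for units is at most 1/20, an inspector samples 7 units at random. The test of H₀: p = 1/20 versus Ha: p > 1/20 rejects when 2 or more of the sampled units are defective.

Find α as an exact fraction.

28403547/640000000

The significance level is the probability, assuming p = 1/20, of seeing 2 or more defectives in 7 draws.
Computing the lower-tail complement: 1 − 611596453/640000000 = 28403547/640000000.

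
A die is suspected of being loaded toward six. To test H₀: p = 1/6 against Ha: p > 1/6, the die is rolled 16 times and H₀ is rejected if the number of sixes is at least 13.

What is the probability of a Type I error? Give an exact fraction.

73081/2821109907456

The Type I error probability is α = P(K ≥ 13) computed under H₀, where K ~ Binomial(16, 1/6).
Summing C(16,j)(1/6)^j(5/6)^{16−j} for j = 13,…,16 gives 73081/2821109907456.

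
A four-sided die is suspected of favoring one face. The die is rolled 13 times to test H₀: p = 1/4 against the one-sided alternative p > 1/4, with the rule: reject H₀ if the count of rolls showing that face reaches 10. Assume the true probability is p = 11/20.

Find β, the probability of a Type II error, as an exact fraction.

Under the alternative p = 11/20, K ~ Binomial(13, 11/20); β is the probability the test does not reject, P(K < 10).
Adding the binomial probabilities P(K=0)+…+P(K=9) at p = 11/20 gives 1857697115702463/2048000000000000.

1857697115702463/2048000000000000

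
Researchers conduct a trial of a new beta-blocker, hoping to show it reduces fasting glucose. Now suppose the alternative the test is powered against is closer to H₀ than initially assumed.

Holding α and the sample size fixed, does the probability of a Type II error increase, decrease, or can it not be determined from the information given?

It increases.

A smaller departure from H₀ means the test statistic under Ha is distributed closer to where it would be under H₀; rejection becomes less likely.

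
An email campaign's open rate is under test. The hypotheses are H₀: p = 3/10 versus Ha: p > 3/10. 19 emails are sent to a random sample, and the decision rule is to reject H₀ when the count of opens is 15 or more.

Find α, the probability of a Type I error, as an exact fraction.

7448847648561/500000000000000000

Under H₀, Y ~ Binomial(19, 3/10), and α = P(Y ≥ 15).
P(Y ≥ 15) = Σ_{j=15}^{19} C(19,j)·(3/10)^j·(7/10)^{19-j} = 7448847648561/500000000000000000.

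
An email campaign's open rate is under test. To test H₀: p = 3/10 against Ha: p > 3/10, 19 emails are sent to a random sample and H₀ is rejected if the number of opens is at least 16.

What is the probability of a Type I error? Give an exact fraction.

1930258016361/1250000000000000000

The Type I error probability is α = P(X ≥ 16) computed under H₀, where X ~ Binomial(19, 3/10).
P(X ≥ 16) = Σ_{j=16}^{19} C(19,j)·(3/10)^j·(7/10)^{19-j} = 1930258016361/1250000000000000000.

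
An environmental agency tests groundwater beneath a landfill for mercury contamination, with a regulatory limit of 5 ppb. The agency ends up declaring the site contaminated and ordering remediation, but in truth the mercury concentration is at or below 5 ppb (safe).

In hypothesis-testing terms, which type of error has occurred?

Type I error

The null hypothesis here is that the mercury concentration is at or below 5 ppb (safe).
'Declaring the site contaminated and ordering remediation' corresponds to rejecting H₀.
H₀ was rejected but H₀ is true — a Type I error (false positive).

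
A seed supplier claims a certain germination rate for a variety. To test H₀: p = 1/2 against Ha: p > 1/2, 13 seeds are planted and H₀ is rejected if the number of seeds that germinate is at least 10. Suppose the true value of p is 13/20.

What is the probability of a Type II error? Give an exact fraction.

739046497348117/1024000000000000

A Type II error is failing to reject when Ha holds: with p = 13/20, β = P(K ≤ 9).
Equivalently, β = 1 − P(K ≥ 10) = 739046497348117/1024000000000000.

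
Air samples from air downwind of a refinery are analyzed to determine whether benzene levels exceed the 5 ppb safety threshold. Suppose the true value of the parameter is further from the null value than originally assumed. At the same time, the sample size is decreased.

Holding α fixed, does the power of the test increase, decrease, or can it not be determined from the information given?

The first change alone would make β decrease; the second alone would make β increase. Which effect dominates depends on the magnitudes, which are not given.
Since power = 1 − β, the effect on power is likewise indeterminate.

Cannot be determined from the information given.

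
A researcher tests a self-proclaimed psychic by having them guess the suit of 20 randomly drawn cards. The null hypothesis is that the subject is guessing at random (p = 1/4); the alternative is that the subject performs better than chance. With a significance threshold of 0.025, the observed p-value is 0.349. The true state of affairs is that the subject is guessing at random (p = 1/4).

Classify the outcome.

Since p = 0.349 ≥ α = 0.025, H₀ is not rejected.
H₀ is true (actually the subject is guessing at random (p = 1/4)).
The decision matches the true state — no error.

No error — this is a correct decision.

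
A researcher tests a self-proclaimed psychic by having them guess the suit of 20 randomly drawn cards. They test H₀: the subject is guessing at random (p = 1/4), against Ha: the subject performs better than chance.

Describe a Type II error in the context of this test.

A Type II error would mean concluding that the subject is guessing at random (p = 1/4) (or at least failing to establish that the subject performs better than chance) when in fact the subject performs better than chance.

A Type II error is failing to reject H₀ when H₀ is false.
Here that means concluding there is no evidence of ability when actually the subject performs better than chance.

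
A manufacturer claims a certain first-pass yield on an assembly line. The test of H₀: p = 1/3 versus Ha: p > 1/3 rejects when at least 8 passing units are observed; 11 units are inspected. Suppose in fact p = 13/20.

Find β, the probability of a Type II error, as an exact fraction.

2941183244209/5120000000000

Under the alternative p = 13/20, K ~ Binomial(11, 13/20); β is the probability the test does not reject, P(K < 8).
Equivalently, β = 1 − P(K ≥ 8) = 2941183244209/5120000000000.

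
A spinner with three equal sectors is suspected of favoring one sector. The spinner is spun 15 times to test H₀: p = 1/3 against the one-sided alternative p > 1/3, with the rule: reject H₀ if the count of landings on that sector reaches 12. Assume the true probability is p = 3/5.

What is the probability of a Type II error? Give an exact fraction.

A Type II error is failing to reject when Ha holds: with p = 3/5, β = P(K ≤ 11).
Adding the binomial probabilities P(K=0)+…+P(K=11) at p = 3/5 gives 27755679248/30517578125.

27755679248/30517578125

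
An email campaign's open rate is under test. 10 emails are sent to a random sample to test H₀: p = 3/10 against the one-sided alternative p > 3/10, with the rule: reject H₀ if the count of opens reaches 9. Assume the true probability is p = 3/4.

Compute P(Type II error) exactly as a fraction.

792697/1048576

Under the alternative p = 3/4, K ~ Binomial(10, 3/4); β is the probability the test does not reject, P(K < 9).
Equivalently, β = 1 − P(K ≥ 9) = 792697/1048576.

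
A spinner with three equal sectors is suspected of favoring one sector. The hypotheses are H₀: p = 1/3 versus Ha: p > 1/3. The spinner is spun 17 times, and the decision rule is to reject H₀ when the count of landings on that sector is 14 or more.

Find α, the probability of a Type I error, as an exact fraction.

6019/129140163

α = P(reject H₀ | H₀ true) = P(X ≥ 14 | p = 1/3), with X ~ Binomial(17, 1/3).
Summing C(17,j)(1/3)^j(2/3)^{17−j} for j = 14,…,17 gives 6019/129140163.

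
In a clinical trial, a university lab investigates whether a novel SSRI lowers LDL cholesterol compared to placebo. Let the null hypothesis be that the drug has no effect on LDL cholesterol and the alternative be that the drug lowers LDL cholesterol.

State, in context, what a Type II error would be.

A Type II error is failing to reject H₀ when H₀ is false.
Here that means concluding there is insufficient evidence that the drug works when actually the drug lowers LDL cholesterol.

A Type II error would mean concluding that the drug has no effect on LDL cholesterol (or at least failing to establish that the drug lowers LDL cholesterol) when in fact the drug lowers LDL cholesterol.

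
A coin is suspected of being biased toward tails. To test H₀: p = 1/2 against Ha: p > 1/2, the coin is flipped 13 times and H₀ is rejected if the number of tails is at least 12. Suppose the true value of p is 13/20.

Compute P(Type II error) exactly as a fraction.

9937124893407747/10240000000000000

β = P(fail to reject H₀ | Ha true) = P(X ≤ 11 | p = 13/20), X ~ Binomial(13, 13/20).
Adding the binomial probabilities P(X=0)+…+P(X=11) at p = 13/20 gives 9937124893407747/10240000000000000.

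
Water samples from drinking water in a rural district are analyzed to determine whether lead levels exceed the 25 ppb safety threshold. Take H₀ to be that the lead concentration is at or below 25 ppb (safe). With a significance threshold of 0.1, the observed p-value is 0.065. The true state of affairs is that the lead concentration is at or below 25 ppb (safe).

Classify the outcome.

Since p = 0.065 < α = 0.1, H₀ is rejected.
H₀ is true (actually the lead concentration is at or below 25 ppb (safe)).
Rejecting a true H₀ is a Type I error.

Type I error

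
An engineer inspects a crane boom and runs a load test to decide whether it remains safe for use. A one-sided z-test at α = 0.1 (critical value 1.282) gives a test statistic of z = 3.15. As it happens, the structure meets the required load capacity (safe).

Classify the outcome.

The conventional null hypothesis is that the structure meets the required load capacity (safe).
Since z = 3.15 > z* = 1.282, H₀ is rejected.
H₀ is true (actually the structure meets the required load capacity (safe)).
Rejecting a true H₀ is a Type I error.

Type I error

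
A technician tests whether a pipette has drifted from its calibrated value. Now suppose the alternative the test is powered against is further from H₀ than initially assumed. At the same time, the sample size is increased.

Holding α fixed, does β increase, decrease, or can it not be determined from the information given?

It decreases.

A larger true effect moves the Ha sampling distribution further from the H₀ critical value, making rejection more likely when Ha is true. More data shrinks sampling variability; the test statistic under Ha concentrates further from the null value, making rejection more likely. Both changes push β in the same direction.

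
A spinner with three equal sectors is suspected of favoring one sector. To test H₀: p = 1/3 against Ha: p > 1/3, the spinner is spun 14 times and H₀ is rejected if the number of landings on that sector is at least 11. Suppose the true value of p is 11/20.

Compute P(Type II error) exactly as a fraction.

767413934602409223/819200000000000000

A Type II error is failing to reject when Ha holds: with p = 11/20, β = P(K ≤ 10).
Equivalently, β = 1 − P(K ≥ 11) = 767413934602409223/819200000000000000.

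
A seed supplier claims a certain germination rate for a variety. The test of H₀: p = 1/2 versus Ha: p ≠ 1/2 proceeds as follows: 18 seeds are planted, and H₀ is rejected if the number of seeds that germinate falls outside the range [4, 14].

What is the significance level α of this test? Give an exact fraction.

α = P(X ≤ 3 or X ≥ 15 | p = 1/2), X ~ Binomial(18, 1/2).
Each tail has probability (1 + 18 + 153 + 816)/262144; doubling gives α = 1976/262144 = 247/32768.

247/32768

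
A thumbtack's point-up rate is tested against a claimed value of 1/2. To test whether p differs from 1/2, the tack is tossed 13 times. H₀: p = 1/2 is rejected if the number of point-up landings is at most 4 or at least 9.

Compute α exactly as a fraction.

1093/4096

Under H₀, S ~ Binomial(13, 1/2); α is the probability of landing in either tail, P(S ≤ 4) + P(S ≥ 9).
Each tail has probability (1 + 13 + 78 + 286 + 715)/8192; doubling gives α = 2186/8192 = 1093/4096.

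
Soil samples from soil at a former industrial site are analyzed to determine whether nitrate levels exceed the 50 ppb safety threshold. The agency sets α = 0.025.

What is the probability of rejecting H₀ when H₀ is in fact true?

0.025

The significance level α is, by definition, the probability of a Type I error — P(reject H₀ | H₀ true).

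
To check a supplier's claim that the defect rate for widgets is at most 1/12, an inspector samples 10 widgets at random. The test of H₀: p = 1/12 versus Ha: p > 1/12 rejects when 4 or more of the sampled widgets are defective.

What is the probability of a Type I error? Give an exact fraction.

34654379/5159780352

Under H₀, S ~ Binomial(10, 1/12); the Type I error rate is P(S ≥ 4).
Computing the lower-tail complement: 1 − 5125125973/5159780352 = 34654379/5159780352.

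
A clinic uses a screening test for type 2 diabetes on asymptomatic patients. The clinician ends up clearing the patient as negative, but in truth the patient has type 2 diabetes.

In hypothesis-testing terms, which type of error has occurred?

Type II error

The null hypothesis here is that the patient does not have type 2 diabetes.
'Clearing the patient as negative' corresponds to failing to reject H₀.
H₀ was not rejected but H₀ is false — a Type II error (false negative).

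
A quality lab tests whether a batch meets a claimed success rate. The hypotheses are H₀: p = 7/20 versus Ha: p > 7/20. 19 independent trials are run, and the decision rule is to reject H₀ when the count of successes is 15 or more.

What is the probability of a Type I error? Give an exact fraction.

30172619187361172599/262144000000000000000000

α = P(reject H₀ | H₀ true) = P(Y ≥ 15 | p = 7/20), with Y ~ Binomial(19, 7/20).
P(Y ≥ 15) = Σ_{j=15}^{19} C(19,j)·(7/20)^j·(13/20)^{19-j} = 30172619187361172599/262144000000000000000000.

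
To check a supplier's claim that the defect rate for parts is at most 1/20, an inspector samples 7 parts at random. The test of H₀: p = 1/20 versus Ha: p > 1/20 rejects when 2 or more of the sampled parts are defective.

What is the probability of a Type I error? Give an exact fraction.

28403547/640000000

The significance level is the probability, assuming p = 1/20, of seeing 2 or more defectives in 7 draws.
Computing the lower-tail complement: 1 − 611596453/640000000 = 28403547/640000000.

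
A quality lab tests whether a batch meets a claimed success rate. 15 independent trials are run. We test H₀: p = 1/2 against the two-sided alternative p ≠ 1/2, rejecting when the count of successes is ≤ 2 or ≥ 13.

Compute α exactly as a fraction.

α = P(Y ≤ 2 or Y ≥ 13 | p = 1/2), Y ~ Binomial(15, 1/2).
The two tails are symmetric, so α = 2·(1 + 15 + 105)/2^15 = 242/32768 = 121/16384.

121/16384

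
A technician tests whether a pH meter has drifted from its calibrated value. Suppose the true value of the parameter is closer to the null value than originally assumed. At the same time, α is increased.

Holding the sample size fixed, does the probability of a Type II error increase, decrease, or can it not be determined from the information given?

Cannot be determined from the information given.

The first change alone would make β increase; the second alone would make β decrease. Which effect dominates depends on the magnitudes, which are not given.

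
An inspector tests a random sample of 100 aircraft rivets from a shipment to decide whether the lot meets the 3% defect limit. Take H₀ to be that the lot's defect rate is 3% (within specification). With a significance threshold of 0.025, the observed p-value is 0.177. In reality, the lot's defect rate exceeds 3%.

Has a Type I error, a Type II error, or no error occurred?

Type II error

Since p = 0.177 ≥ α = 0.025, H₀ is not rejected.
H₀ is false (actually the lot's defect rate exceeds 3%).
Failing to reject a false H₀ is a Type II error.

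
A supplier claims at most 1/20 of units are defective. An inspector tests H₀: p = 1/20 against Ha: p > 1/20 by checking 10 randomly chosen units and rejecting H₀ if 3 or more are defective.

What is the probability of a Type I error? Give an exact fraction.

29449106891/2560000000000

Under H₀, S ~ Binomial(10, 1/20); the Type I error rate is P(S ≥ 3).
Via the complement, α = 1 − Σ_{j=0}^{2} C(10,j)(1/20)^j(19/20)^{10-j} = 29449106891/2560000000000.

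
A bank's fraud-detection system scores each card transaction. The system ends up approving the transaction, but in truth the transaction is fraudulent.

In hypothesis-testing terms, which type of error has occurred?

The null hypothesis here is that the transaction is legitimate.
'Approving the transaction' corresponds to failing to reject H₀.
H₀ was not rejected but H₀ is false — a Type II error (false negative).

Type II error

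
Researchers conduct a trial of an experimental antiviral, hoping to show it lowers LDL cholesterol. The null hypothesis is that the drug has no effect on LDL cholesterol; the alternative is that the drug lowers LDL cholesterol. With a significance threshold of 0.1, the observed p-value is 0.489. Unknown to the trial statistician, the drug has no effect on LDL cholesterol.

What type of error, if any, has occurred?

No error (correct decision).

Since p = 0.489 ≥ α = 0.1, H₀ is not rejected.
H₀ is true (actually the drug has no effect on LDL cholesterol).
The decision matches the true state — no error.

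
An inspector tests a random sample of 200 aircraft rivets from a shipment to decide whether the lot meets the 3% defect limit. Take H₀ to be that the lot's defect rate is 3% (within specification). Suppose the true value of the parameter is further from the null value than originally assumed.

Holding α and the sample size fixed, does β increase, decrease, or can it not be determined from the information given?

The further the true parameter sits from the null value, the more of the Ha sampling distribution falls in the rejection region.

It decreases.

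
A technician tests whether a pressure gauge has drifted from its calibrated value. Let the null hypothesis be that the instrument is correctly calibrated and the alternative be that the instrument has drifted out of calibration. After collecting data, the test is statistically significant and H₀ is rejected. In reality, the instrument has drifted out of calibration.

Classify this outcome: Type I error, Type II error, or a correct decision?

The test rejected a false H₀ — the decision matches the true state.

Neither — the decision is correct.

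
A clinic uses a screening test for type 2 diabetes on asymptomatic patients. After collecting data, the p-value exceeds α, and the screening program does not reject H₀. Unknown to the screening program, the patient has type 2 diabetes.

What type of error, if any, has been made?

The conventional null hypothesis here is that the patient does not have type 2 diabetes.
H₀ was not rejected, but H₀ is actually false.
Failing to reject a false null hypothesis is a Type II error (false negative).

Type II error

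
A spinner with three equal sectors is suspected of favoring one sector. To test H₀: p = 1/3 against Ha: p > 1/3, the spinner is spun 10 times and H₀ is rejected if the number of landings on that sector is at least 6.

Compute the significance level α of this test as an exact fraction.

1507/19683

α = P(reject H₀ | H₀ true) = P(X ≥ 6 | p = 1/3), with X ~ Binomial(10, 1/3).
Adding the binomial terms for j = 6 through 10 with p = 1/3 yields 1507/19683.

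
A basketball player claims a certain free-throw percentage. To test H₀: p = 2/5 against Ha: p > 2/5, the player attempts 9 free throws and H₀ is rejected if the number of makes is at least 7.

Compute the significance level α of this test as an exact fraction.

48896/1953125

The Type I error probability is α = P(S ≥ 7) computed under H₀, where S ~ Binomial(9, 2/5).
Adding the binomial terms for j = 7 through 9 with p = 2/5 yields 48896/1953125.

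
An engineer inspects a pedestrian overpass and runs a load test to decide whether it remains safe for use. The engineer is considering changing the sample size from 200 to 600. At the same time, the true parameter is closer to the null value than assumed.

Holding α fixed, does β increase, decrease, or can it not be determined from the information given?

The first change alone would make β decrease; the second alone would make β increase. Which effect dominates depends on the magnitudes, which are not given.

Cannot be determined from the information given.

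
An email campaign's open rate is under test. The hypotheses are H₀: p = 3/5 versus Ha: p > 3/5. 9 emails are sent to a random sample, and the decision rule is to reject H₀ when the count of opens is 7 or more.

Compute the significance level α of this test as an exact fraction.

α = P(reject H₀ | H₀ true) = P(K ≥ 7 | p = 3/5), with K ~ Binomial(9, 3/5).
Adding the binomial terms for j = 7 through 9 with p = 3/5 yields 452709/1953125.

452709/1953125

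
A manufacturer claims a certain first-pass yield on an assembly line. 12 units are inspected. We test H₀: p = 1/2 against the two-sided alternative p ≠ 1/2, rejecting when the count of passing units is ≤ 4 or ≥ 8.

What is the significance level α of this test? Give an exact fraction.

397/1024

Under H₀, X ~ Binomial(12, 1/2); α is the probability of landing in either tail, P(X ≤ 4) + P(X ≥ 8).
By symmetry, α = 2·P(X ≤ 4) = 2·(1 + 12 + 66 + 220 + 495)/4096 = 1588/4096 = 397/1024.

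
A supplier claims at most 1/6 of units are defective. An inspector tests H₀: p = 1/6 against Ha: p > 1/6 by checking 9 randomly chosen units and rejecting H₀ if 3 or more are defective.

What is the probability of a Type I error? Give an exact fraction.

The significance level is the probability, assuming p = 1/6, of seeing 3 or more defectives in 9 draws.
Computing the lower-tail complement: 1 − 4140625/5038848 = 898223/5038848.

898223/5038848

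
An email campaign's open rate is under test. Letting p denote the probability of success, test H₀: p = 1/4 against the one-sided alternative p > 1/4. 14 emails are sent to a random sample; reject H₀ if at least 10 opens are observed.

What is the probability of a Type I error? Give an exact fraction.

91771/268435456

The Type I error probability is α = P(X ≥ 10) computed under H₀, where X ~ Binomial(14, 1/4).
Summing C(14,j)(1/4)^j(3/4)^{14−j} for j = 10,…,14 gives 91771/268435456.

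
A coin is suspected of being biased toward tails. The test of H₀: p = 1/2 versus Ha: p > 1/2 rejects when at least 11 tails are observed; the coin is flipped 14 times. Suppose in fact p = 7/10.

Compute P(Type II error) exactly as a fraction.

β = P(fail to reject H₀ | Ha true) = P(S ≤ 10 | p = 7/10), S ~ Binomial(14, 7/10).
Summing C(14,j)·(7/10)^j·(3/10)^{14-j} for j = 0..10 gives 32241628521117/50000000000000.

32241628521117/50000000000000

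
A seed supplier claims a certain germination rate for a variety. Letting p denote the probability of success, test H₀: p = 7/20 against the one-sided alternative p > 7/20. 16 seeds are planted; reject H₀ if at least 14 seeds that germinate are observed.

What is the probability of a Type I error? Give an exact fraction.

2955017928403093/131072000000000000000

Under H₀, S ~ Binomial(16, 7/20), and α = P(S ≥ 14).
Summing C(16,j)(7/20)^j(13/20)^{16−j} for j = 14,…,16 gives 2955017928403093/131072000000000000000.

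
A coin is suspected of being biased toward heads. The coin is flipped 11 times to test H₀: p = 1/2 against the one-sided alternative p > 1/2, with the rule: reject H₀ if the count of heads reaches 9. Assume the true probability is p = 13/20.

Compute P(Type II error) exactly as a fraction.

32762721984671/40960000000000

A Type II error is failing to reject when Ha holds: with p = 13/20, β = P(K ≤ 8).
Summing C(11,j)·(13/20)^j·(7/20)^{11-j} for j = 0..8 gives 32762721984671/40960000000000.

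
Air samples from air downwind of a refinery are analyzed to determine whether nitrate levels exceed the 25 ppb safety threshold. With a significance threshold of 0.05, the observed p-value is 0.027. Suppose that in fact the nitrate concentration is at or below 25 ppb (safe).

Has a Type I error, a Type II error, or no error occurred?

The conventional null hypothesis is that the nitrate concentration is at or below 25 ppb (safe).
Since p = 0.027 < α = 0.05, H₀ is rejected.
H₀ is true (actually the nitrate concentration is at or below 25 ppb (safe)).
Rejecting a true H₀ is a Type I error.

Type I error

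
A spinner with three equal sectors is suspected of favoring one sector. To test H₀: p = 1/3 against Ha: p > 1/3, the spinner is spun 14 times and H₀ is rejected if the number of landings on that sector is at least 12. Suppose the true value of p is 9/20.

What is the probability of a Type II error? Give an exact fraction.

817437922121895041/819200000000000000

β = P(fail to reject H₀ | Ha true) = P(S ≤ 11 | p = 9/20), S ~ Binomial(14, 9/20).
Equivalently, β = 1 − P(S ≥ 12) = 817437922121895041/819200000000000000.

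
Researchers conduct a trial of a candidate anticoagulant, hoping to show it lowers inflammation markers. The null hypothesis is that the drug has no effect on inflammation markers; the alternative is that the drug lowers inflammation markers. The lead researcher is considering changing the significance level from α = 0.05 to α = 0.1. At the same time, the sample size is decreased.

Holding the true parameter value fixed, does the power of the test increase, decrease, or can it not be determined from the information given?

The first change alone would make β decrease; the second alone would make β increase. Which effect dominates depends on the magnitudes, which are not given.
Since power = 1 − β, the effect on power is likewise indeterminate.

Cannot be determined from the information given.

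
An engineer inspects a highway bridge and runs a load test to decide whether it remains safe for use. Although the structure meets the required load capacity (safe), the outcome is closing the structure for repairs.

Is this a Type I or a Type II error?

The null hypothesis here is that the structure meets the required load capacity (safe).
'Closing the structure for repairs' corresponds to rejecting H₀.
H₀ was rejected but H₀ is true — a Type I error (false positive).

Type I error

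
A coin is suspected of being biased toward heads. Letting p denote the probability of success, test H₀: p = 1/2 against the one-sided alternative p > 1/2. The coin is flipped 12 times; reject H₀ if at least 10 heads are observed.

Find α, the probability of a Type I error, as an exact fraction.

The Type I error probability is α = P(Y ≥ 10) computed under H₀, where Y ~ Binomial(12, 1/2).
Summing the upper tail: (66 + 12 + 1) / 2^12 = 79/4096.

79/4096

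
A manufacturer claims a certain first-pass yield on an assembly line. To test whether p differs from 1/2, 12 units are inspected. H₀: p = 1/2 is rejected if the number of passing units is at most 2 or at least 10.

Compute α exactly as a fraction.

79/2048

α = P(K ≤ 2 or K ≥ 10 | p = 1/2), K ~ Binomial(12, 1/2).
By symmetry, α = 2·P(K ≤ 2) = 2·(1 + 12 + 66)/4096 = 158/4096 = 79/2048.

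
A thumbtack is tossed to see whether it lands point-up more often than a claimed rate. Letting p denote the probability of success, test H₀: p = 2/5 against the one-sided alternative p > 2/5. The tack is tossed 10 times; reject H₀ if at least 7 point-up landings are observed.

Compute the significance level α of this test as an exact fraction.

534784/9765625

The Type I error probability is α = P(Y ≥ 7) computed under H₀, where Y ~ Binomial(10, 2/5).
Adding the binomial terms for j = 7 through 10 with p = 2/5 yields 534784/9765625.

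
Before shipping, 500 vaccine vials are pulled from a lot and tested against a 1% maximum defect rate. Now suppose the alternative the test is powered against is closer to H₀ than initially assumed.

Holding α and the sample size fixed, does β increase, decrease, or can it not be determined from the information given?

It increases.

When the true parameter is near the null value, the test has a harder time distinguishing Ha from H₀.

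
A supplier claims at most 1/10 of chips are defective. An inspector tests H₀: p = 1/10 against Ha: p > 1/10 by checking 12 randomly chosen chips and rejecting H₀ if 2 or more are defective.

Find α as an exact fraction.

340997748211/1000000000000

The significance level is the probability, assuming p = 1/10, of seeing 2 or more defectives in 12 draws.
Via the complement, α = 1 − Σ_{j=0}^{1} C(12,j)(1/10)^j(9/10)^{12-j} = 340997748211/1000000000000.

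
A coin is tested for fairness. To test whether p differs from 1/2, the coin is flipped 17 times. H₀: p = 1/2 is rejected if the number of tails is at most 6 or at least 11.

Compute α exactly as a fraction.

10889/32768

α = P(Y ≤ 6 or Y ≥ 11 | p = 1/2), Y ~ Binomial(17, 1/2).
Each tail has probability (1 + 17 + 136 + 680 + 2380 + 6188 + 12376)/131072; doubling gives α = 43556/131072 = 10889/32768.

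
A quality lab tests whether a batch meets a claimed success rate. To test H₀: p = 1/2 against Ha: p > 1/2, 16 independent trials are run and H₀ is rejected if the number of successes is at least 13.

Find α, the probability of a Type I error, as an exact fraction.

697/65536

α = P(reject H₀ | H₀ true) = P(S ≥ 13 | p = 1/2), with S ~ Binomial(16, 1/2).
P(S ≥ 13) = [C(16,13) + C(16,14) + C(16,15) + C(16,16)] / 2^16 = (560 + 120 + 16 + 1) / 65536 = 697/65536.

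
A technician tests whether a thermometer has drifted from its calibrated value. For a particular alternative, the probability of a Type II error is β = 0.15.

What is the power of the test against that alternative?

Power = 1 − β = 1 − 0.15 = 0.85.

0.85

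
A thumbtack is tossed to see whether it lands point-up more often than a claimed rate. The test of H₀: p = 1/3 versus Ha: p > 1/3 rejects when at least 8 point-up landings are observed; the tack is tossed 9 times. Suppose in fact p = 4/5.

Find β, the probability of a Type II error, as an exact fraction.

1101157/1953125

β = P(fail to reject H₀ | Ha true) = P(Y ≤ 7 | p = 4/5), Y ~ Binomial(9, 4/5).
Adding the binomial probabilities P(Y=0)+…+P(Y=7) at p = 4/5 gives 1101157/1953125.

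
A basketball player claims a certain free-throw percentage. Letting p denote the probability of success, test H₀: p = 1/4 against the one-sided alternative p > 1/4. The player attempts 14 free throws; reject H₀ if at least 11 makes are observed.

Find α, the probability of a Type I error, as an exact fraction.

The Type I error probability is α = P(S ≥ 11) computed under H₀, where S ~ Binomial(14, 1/4).
P(S ≥ 11) = Σ_{j=11}^{14} C(14,j)·(1/4)^j·(3/4)^{14-j} = 5345/134217728.

5345/134217728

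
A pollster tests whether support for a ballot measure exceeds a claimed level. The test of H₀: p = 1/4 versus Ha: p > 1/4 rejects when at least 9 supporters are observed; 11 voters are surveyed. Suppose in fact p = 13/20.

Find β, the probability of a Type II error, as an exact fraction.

32762721984671/40960000000000

β = P(fail to reject H₀ | Ha true) = P(K ≤ 8 | p = 13/20), K ~ Binomial(11, 13/20).
Summing C(11,j)·(13/20)^j·(7/20)^{11-j} for j = 0..8 gives 32762721984671/40960000000000.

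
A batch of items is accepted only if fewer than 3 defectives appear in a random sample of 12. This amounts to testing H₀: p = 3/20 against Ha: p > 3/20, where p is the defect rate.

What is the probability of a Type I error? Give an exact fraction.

216417823765749/819200000000000

Under H₀, Y ~ Binomial(12, 3/20); the Type I error rate is P(Y ≥ 3).
Computing the lower-tail complement: 1 − 602782176234251/819200000000000 = 216417823765749/819200000000000.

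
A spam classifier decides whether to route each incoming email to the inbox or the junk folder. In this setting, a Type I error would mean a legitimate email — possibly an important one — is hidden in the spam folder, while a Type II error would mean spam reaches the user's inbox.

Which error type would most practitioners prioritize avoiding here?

Type I error

The Type I consequence (a legitimate email — possibly an important one — is hidden in the spam folder) is more severe than the Type II consequence (spam reaches the user's inbox).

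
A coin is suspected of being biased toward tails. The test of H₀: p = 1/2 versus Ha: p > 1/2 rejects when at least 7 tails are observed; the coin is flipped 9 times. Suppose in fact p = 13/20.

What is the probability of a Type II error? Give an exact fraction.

5301813769/8000000000

Under the alternative p = 13/20, S ~ Binomial(9, 13/20); β is the probability the test does not reject, P(S < 7).
Summing C(9,j)·(13/20)^j·(7/20)^{9-j} for j = 0..6 gives 5301813769/8000000000.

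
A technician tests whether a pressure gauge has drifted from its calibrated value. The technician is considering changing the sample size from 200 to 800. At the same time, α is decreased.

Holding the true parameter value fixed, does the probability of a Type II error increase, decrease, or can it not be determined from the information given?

Cannot be determined from the information given.

The first change alone would make β decrease; the second alone would make β increase. Which effect dominates depends on the magnitudes, which are not given.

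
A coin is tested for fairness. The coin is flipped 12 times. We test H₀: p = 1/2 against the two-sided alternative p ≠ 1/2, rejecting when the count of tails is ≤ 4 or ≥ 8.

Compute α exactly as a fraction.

397/1024

α = P(Y ≤ 4 or Y ≥ 8 | p = 1/2), Y ~ Binomial(12, 1/2).
The two tails are symmetric, so α = 2·(1 + 12 + 66 + 220 + 495)/2^12 = 1588/4096 = 397/1024.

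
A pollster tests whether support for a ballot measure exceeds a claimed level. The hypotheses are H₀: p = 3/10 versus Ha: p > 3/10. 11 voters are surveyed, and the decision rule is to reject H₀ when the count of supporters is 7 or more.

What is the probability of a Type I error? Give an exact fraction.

Under H₀, S ~ Binomial(11, 3/10), and α = P(S ≥ 7).
Summing C(11,j)(3/10)^j(7/10)^{11−j} for j = 7,…,11 gives 216191511/10000000000.

216191511/10000000000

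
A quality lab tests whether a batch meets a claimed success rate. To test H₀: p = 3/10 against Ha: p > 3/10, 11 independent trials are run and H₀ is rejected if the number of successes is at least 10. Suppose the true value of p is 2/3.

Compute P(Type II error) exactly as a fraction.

A Type II error is failing to reject when Ha holds: with p = 2/3, β = P(Y ≤ 9).
Summing C(11,j)·(2/3)^j·(1/3)^{11-j} for j = 0..9 gives 163835/177147.

163835/177147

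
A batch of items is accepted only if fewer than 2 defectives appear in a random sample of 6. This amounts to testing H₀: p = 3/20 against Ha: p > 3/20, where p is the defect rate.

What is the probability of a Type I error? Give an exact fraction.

2861001/12800000

The significance level is the probability, assuming p = 3/20, of seeing 2 or more defectives in 6 draws.
Computing the lower-tail complement: 1 − 9938999/12800000 = 2861001/12800000.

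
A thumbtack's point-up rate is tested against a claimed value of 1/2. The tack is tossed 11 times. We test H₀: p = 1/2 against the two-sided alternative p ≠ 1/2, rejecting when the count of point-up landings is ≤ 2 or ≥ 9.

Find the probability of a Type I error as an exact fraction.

67/1024

Under H₀, S ~ Binomial(11, 1/2); α is the probability of landing in either tail, P(S ≤ 2) + P(S ≥ 9).
By symmetry, α = 2·P(S ≤ 2) = 2·(1 + 11 + 55)/2048 = 134/2048 = 67/1024.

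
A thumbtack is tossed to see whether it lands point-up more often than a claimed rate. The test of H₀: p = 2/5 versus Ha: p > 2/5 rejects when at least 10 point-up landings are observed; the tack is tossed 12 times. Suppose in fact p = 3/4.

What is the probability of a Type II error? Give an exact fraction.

10222777/16777216

A Type II error is failing to reject when Ha holds: with p = 3/4, β = P(S ≤ 9).
Adding the binomial probabilities P(S=0)+…+P(S=9) at p = 3/4 gives 10222777/16777216.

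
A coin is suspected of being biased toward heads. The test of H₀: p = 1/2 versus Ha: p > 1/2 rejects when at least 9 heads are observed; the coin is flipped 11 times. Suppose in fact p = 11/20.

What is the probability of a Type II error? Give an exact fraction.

38288445266097/40960000000000

Under the alternative p = 11/20, X ~ Binomial(11, 11/20); β is the probability the test does not reject, P(X < 9).
Summing C(11,j)·(11/20)^j·(9/20)^{11-j} for j = 0..8 gives 38288445266097/40960000000000.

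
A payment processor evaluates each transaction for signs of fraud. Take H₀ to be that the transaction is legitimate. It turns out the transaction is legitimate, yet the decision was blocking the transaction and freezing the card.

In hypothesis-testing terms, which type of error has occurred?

'Blocking the transaction and freezing the card' corresponds to rejecting H₀.
H₀ was rejected but H₀ is true — a Type I error (false positive).

Type I error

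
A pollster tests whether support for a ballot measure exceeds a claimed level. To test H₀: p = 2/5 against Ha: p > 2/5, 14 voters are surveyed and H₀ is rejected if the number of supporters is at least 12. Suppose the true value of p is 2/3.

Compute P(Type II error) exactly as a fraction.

A Type II error is failing to reject when Ha holds: with p = 2/3, β = P(K ≤ 11).
Summing C(14,j)·(2/3)^j·(1/3)^{14-j} for j = 0..11 gives 1426387/1594323.

1426387/1594323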